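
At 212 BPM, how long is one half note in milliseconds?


Step by step:
One quarter-note beat = 60000 / BPM = 60000 / 212 ms
Half note = 2 × quarter note
Duration = 2 × 60000 / 212 = 120000 / 212
= 566.0 ms


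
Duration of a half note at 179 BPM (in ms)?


Let's work it out.
One quarter-note beat = 60000 / BPM = 60000 / 179 ms
Half note = 2 × quarter note
Duration = 2 × 60000 / 179 = 120000 / 179
= 670.4 ms


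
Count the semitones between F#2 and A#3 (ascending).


Step by step:
Absolute semitone position = octave×12 + chromatic position
F#2: 2×12 + 6 = 30
A#3: 3×12 + 10 = 46
Difference = 46 - 30 = 16
= 16 semitones


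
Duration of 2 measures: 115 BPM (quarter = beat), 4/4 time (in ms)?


Step by step:
Quarter-note beat duration = 60000 / 115 ms
Beats per measure (4/4) = 4
One measure = 4 × 60000 / 115 = 240000 / 115 ms
2 measures = 2 × 240000 / 115 = 480000 / 115
= 4173.9 ms


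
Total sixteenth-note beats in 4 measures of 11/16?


Solution.
Time signature 11/16: the bottom number 16 means the sixteenth note gets one count
The top number 11 means 11 sixteenth-note beats per measure
Total = 11 × 4 measures
= 44 sixteenth-note beats


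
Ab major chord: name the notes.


Major triad = root + major 3rd (4 semitones) + perfect 5th (7 semitones)
A triad on Ab stacks thirds, so the chord tones use letter names A-C-E
Root: Ab
Major 3rd above Ab: C
Perfect 5th above Ab: Eb
Chord = Ab C Eb


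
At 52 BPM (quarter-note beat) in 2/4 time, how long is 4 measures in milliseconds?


Reasoning:
Quarter-note beat duration = 60000 / 52 ms
Beats per measure (2/4) = 2
One measure = 2 × 60000 / 52 = 120000 / 52 ms
4 measures = 4 × 120000 / 52 = 480000 / 52
= 9230.8 ms


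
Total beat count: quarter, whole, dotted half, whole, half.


Solution.
Beat values:
  quarter = 1 beat
  whole = 4 beats
  dotted half = 3 beats
  whole = 4 beats
  half = 2 beats
Sum = 1 + 4 + 3 + 4 + 2
= 14 beats


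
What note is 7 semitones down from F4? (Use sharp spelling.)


F4: chromatic position 5 in octave 4 → absolute = 4×12 + 5 = 53
Transpose down 7: 53 - 7 = 46
46 = 3×12 + 10 → A# in octave 3
Result = A#3


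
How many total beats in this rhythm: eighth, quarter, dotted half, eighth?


Reasoning:
Beat values:
  eighth = 0.5 beats
  quarter = 1 beat
  dotted half = 3 beats
  eighth = 0.5 beats
Sum = 0.5 + 1 + 3 + 0.5
= 5 beats


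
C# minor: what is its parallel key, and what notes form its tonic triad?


Working:
Parallel keys share the same tonic but differ in mode
C# minor → parallel is C# major
Tonic triad of C# major = C# E# G#
= C# major; triad = C# E# G#


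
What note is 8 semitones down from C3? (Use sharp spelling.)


Working:
C3: chromatic position 0 in octave 3 → absolute = 3×12 + 0 = 36
Transpose down 8: 36 - 8 = 28
28 = 2×12 + 4 → E in octave 2
Result = E2


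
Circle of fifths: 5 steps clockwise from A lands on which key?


Reasoning:
Each clockwise step on the circle of fifths moves up a perfect 5th
From A: A → E → B → F#/Gb → Db → Ab
= Ab


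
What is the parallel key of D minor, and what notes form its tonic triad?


Parallel keys share the same tonic but differ in mode
D minor → parallel is D major
Tonic triad of D major = D F# A
= D major; triad = D F# A


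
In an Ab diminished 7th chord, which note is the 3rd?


Let's work it out.
Diminished 7th chord = root + minor 3rd + diminished 5th + diminished 7th
Seventh chords stack in thirds, so the letter names are A-C-E-G
Root: Ab
Minor 3rd above Ab: Cb
Diminished 5th above Ab: Ebb
Diminished 7th above Ab: Gbb
The 3rd = Cb


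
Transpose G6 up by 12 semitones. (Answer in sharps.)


Let's work it out.
G6: chromatic position 7 in octave 6 → absolute = 6×12 + 7 = 79
Transpose up 12: 79 + 12 = 91
91 = 7×12 + 7 → G in octave 7
Result = G7


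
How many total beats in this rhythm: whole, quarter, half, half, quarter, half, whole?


Beat values:
  whole = 4 beats
  quarter = 1 beat
  half = 2 beats
  half = 2 beats
  quarter = 1 beat
  half = 2 beats
  whole = 4 beats
Sum = 4 + 1 + 2 + 2 + 1 + 2 + 4
= 16 beats


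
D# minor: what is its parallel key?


Working:
Parallel keys share the same tonic but differ in mode
D# minor → parallel is D# major
= D# major


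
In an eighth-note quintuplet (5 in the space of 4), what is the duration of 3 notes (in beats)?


Working:
Quintuplet: 5 notes occupy the space of 4 eighth notes
Space = 4 × 1/2 = 2 beats
Each quintuplet note = 2 / 5 = 2/5 beats
3 notes = 3 × 2/5 = 6/5
= 6/5 beats


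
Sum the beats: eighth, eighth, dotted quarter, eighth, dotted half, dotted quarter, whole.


Beat values:
  eighth = 0.5 beats
  eighth = 0.5 beats
  dotted quarter = 1.5 beats
  eighth = 0.5 beats
  dotted half = 3 beats
  dotted quarter = 1.5 beats
  whole = 4 beats
Sum = 0.5 + 0.5 + 1.5 + 0.5 + 3 + 1.5 + 4
= 11.5 beats


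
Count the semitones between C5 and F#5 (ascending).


Reasoning:
Absolute semitone position = octave×12 + chromatic position
C5: 5×12 + 0 = 60
F#5: 5×12 + 6 = 66
Difference = 66 - 60 = 6
= 6 semitones


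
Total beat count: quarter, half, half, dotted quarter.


Beat values:
  quarter = 1 beat
  half = 2 beats
  half = 2 beats
  dotted quarter = 1.5 beats
Sum = 1 + 2 + 2 + 1.5
= 6.5 beats


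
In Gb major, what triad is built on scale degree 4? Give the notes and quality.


Step by step:
Gb major scale: Gb Ab Bb Cb Db Eb F
Diatonic triad on degree 4 stacks scale notes 4, 6, 1: Cb Eb Gb
Cb→Eb = 4 semitones; Cb→Gb = 7 semitones → major triad
= Cb Eb Gb (major)


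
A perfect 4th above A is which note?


Solution.
A 4th spans 4 letter names, so from A we land on D
A perfect 4th = 5 semitones above A
Spell D at that pitch: D
= D


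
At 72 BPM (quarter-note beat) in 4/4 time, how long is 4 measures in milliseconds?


Solution.
Quarter-note beat duration = 60000 / 72 ms
Beats per measure (4/4) = 4
One measure = 4 × 60000 / 72 = 240000 / 72 ms
4 measures = 4 × 240000 / 72 = 960000 / 72
= 13333.3 ms


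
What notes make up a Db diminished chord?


Step by step:
Diminished triad = root + minor 3rd (3 semitones) + diminished 5th (6 semitones)
A triad on Db stacks thirds, so the chord tones use letter names D-F-A
Root: Db
Minor 3rd above Db: Fb
Diminished 5th above Db: Abb
Chord = Db Fb Abb


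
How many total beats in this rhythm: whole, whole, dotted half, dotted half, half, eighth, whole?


Reasoning:
Beat values:
  whole = 4 beats
  whole = 4 beats
  dotted half = 3 beats
  dotted half = 3 beats
  half = 2 beats
  eighth = 0.5 beats
  whole = 4 beats
Sum = 4 + 4 + 3 + 3 + 2 + 0.5 + 4
= 20.5 beats


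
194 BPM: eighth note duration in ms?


Reasoning:
One quarter-note beat = 60000 / BPM = 60000 / 194 ms
Eighth note = 1/2 × quarter note
Duration = 1/2 × 60000 / 194 = 30000 / 194
= 154.6 ms


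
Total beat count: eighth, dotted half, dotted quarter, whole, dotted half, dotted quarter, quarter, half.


Let's work it out.
Beat values:
  eighth = 0.5 beats
  dotted half = 3 beats
  dotted quarter = 1.5 beats
  whole = 4 beats
  dotted half = 3 beats
  dotted quarter = 1.5 beats
  quarter = 1 beat
  half = 2 beats
Sum = 0.5 + 3 + 1.5 + 4 + 3 + 1.5 + 1 + 2
= 16.5 beats


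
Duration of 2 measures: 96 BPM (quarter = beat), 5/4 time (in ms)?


Step by step:
Quarter-note beat duration = 60000 / 96 ms
Beats per measure (5/4) = 5
One measure = 5 × 60000 / 96 = 300000 / 96 ms
2 measures = 2 × 300000 / 96 = 600000 / 96
= 6250.0 ms


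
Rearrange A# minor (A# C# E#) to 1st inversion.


Solution.
Root position: A# C# E#
1st inversion: move root up an octave
Bass note: C#
Notes (bottom to top) = C# E# A#


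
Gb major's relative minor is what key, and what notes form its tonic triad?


Working:
The relative minor shares the major's key signature and starts on its 6th degree
6th degree = a major 6th above the tonic; a major 6th above Gb is Eb
→ relative minor of Gb major is Eb minor
Tonic triad of Eb minor = root + minor 3rd + perfect 5th = Eb Gb Bb
= Eb minor; triad = Eb Gb Bb


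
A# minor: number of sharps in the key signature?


Working:
Sharp minor keys follow the circle of fifths: A(0), E(1), B(2), F#(3), C#(4), G#(5), D#(6), A#(7)
A# minor has 7 sharps
Order of sharps: F# C# G# D# A# E# B# → first 7: F#, C#, G#, D#, A#, E#, B#
= 7 sharps


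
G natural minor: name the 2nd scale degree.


Reasoning:
Natural minor scale pattern: W-H-W-W-H-W-W (2-1-2-2-1-2-2 semitones)
Starting from G:
  G + 2 semitones → A
  A + 1 semitone → Bb
  Bb + 2 semitones → C
  C + 2 semitones → D
  D + 1 semitone → Eb
  Eb + 2 semitones → F
  F + 2 semitones → G
Scale: G A Bb C D Eb F
Degree 2 = A


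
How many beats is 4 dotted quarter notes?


Let's work it out.
Base quarter note = 1 beat
Dot 1 adds half the previous value: +1/2
One dotted quarter = 1 + 1/2 = 3/2
4 of them = 4 × 3/2 = 6
= 6 beats


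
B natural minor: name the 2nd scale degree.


Natural minor scale pattern: W-H-W-W-H-W-W (2-1-2-2-1-2-2 semitones)
Starting from B:
  B + 2 semitones → C#
  C# + 1 semitone → D
  D + 2 semitones → E
  E + 2 semitones → F#
  F# + 1 semitone → G
  G + 2 semitones → A
  A + 2 semitones → B
Scale: B C# D E F# G A
Degree 2 = C#


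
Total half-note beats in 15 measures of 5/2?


Reasoning:
Time signature 5/2: the bottom number 2 means the half note gets one count
The top number 5 means 5 half-note beats per measure
Total = 5 × 15 measures
= 75 half-note beats


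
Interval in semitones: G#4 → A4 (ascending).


Absolute semitone position = octave×12 + chromatic position
G#4: 4×12 + 8 = 56
A4: 4×12 + 9 = 57
Difference = 57 - 56 = 1
= 1 semitone


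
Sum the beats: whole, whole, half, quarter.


Reasoning:
Beat values:
  whole = 4 beats
  whole = 4 beats
  half = 2 beats
  quarter = 1 beat
Sum = 4 + 4 + 2 + 1
= 11 beats


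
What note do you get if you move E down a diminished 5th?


Let's work it out.
diminished 5th: 5 letter names, 6 semitones
Letter: E - 4 → A
Pitch: E - 6 semitones, spelled as an A → A#
= A#


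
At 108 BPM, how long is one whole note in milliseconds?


One quarter-note beat = 60000 / BPM = 60000 / 108 ms
Whole note = 4 × quarter note
Duration = 4 × 60000 / 108 = 240000 / 108
= 2222.2 ms


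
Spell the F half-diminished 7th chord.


Half-diminished 7th chord = root + minor 3rd + diminished 5th + minor 7th
Seventh chords stack in thirds, so the letter names are F-A-C-E
Root: F
Minor 3rd above F: Ab
Diminished 5th above F: Cb
Minor 7th above F: Eb
Chord = F Ab Cb Eb


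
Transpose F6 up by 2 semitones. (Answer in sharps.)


F6: chromatic position 5 in octave 6 → absolute = 6×12 + 5 = 77
Transpose up 2: 77 + 2 = 79
79 = 6×12 + 7 → G in octave 6
Result = G6


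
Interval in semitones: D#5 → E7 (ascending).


Reasoning:
Absolute semitone position = octave×12 + chromatic position
D#5: 5×12 + 3 = 63
E7: 7×12 + 4 = 88
Difference = 88 - 63 = 25
= 25 semitones


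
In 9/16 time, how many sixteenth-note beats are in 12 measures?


Reasoning:
Time signature 9/16: the bottom number 16 means the sixteenth note gets one count
The top number 9 means 9 sixteenth-note beats per measure
Total = 9 × 12 measures
= 108 sixteenth-note beats


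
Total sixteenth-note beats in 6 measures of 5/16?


Step by step:
Time signature 5/16: the bottom number 16 means the sixteenth note gets one count
The top number 5 means 5 sixteenth-note beats per measure
Total = 5 × 6 measures
= 30 sixteenth-note beats


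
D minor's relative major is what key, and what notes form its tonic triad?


The relative major shares the key signature and is a minor 3rd above the minor tonic
A minor 3rd above D is F
→ relative major of D minor is F major
Tonic triad of F major = root + major 3rd + perfect 5th = F A C
= F major; triad = F A C


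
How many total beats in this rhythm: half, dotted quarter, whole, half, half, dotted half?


Beat values:
  half = 2 beats
  dotted quarter = 1.5 beats
  whole = 4 beats
  half = 2 beats
  half = 2 beats
  dotted half = 3 beats
Sum = 2 + 1.5 + 4 + 2 + 2 + 3
= 14.5 beats


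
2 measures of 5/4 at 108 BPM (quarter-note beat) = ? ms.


Step by step:
Quarter-note beat duration = 60000 / 108 ms
Beats per measure (5/4) = 5
One measure = 5 × 60000 / 108 = 300000 / 108 ms
2 measures = 2 × 300000 / 108 = 600000 / 108
= 5555.6 ms


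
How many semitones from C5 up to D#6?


Let's work it out.
Absolute semitone position = octave×12 + chromatic position
C5: 5×12 + 0 = 60
D#6: 6×12 + 3 = 75
Difference = 75 - 60 = 15
= 15 semitones


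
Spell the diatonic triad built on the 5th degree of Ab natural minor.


Step by step:
Ab natural minor scale: Ab Bb Cb Db Eb Fb Gb
Diatonic triad on degree 5 stacks scale notes 5, 7, 2: Eb Gb Bb
Eb→Gb = 3 semitones; Eb→Bb = 7 semitones → minor triad
= Eb Gb Bb (minor)


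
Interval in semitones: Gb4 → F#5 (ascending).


Working:
Absolute semitone position = octave×12 + chromatic position
Gb4: 4×12 + 6 = 54
F#5: 5×12 + 6 = 66
Difference = 66 - 54 = 12
= 12 semitones


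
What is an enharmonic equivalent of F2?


Step by step:
Enharmonic notes sound the same pitch but are spelled with different letter names
F and E# name the same pitch class
= E#2


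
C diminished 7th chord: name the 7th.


Working:
Diminished 7th chord = root + minor 3rd + diminished 5th + diminished 7th
Seventh chords stack in thirds, so the letter names are C-E-G-B
Root: C
Minor 3rd above C: Eb
Diminished 5th above C: Gb
Diminished 7th above C: Bbb
The 7th = Bbb


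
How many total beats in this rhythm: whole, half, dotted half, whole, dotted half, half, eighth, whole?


Working:
Beat values:
  whole = 4 beats
  half = 2 beats
  dotted half = 3 beats
  whole = 4 beats
  dotted half = 3 beats
  half = 2 beats
  eighth = 0.5 beats
  whole = 4 beats
Sum = 4 + 2 + 3 + 4 + 3 + 2 + 0.5 + 4
= 22.5 beats


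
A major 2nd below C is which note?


Let's work it out.
A 2nd spans 2 letter names, so from C we land on B
A major 2nd = 2 semitones below C
Spell B at that pitch: Bb
= Bb


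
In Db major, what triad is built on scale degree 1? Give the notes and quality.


Solution.
Db major scale: Db Eb F Gb Ab Bb C
Diatonic triad on degree 1 stacks scale notes 1, 3, 5: Db F Ab
Db→F = 4 semitones; Db→Ab = 7 semitones → major triad
= Db F Ab (major)


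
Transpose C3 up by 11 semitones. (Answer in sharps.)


Let's work it out.
C3: chromatic position 0 in octave 3 → absolute = 3×12 + 0 = 36
Transpose up 11: 36 + 11 = 47
47 = 3×12 + 11 → B in octave 3
Result = B3


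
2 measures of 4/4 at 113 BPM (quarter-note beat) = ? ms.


Let's work it out.
Quarter-note beat duration = 60000 / 113 ms
Beats per measure (4/4) = 4
One measure = 4 × 60000 / 113 = 240000 / 113 ms
2 measures = 2 × 240000 / 113 = 480000 / 113
= 4247.8 ms


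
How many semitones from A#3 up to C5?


Absolute semitone position = octave×12 + chromatic position
A#3: 3×12 + 10 = 46
C5: 5×12 + 0 = 60
Difference = 60 - 46 = 14
= 14 semitones


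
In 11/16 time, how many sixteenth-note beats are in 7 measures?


Working:
Time signature 11/16: the bottom number 16 means the sixteenth note gets one count
The top number 11 means 11 sixteenth-note beats per measure
Total = 11 × 7 measures
= 77 sixteenth-note beats


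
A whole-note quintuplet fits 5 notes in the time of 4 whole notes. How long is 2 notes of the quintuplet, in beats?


Solution.
Quintuplet: 5 notes occupy the space of 4 whole notes
Space = 4 × 4 = 16 beats
Each quintuplet note = 16 / 5 = 16/5 beats
2 notes = 2 × 16/5 = 32/5
= 32/5 beats


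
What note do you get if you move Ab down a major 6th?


Working:
major 6th: 6 letter names, 9 semitones
Letter: A - 5 → C
Pitch: Ab - 9 semitones, spelled as a C → Cb
= Cb


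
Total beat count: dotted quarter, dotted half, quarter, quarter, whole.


Let's work it out.
Beat values:
  dotted quarter = 1.5 beats
  dotted half = 3 beats
  quarter = 1 beat
  quarter = 1 beat
  whole = 4 beats
Sum = 1.5 + 3 + 1 + 1 + 4
= 10.5 beats


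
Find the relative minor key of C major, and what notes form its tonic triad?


The relative minor shares the major's key signature and starts on its 6th degree
6th degree = a major 6th above the tonic; a major 6th above C is A
→ relative minor of C major is A minor
Tonic triad of A minor = root + minor 3rd + perfect 5th = A C E
= A minor; triad = A C E


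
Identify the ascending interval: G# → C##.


Let's work it out.
Letter names: G → C spans 4 letter names → a 4th
Semitones: G# → C## = 6 half-steps
A 4th of 6 semitones is an augmented 4th
= augmented 4th


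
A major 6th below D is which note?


Let's work it out.
A 6th spans 6 letter names, so from D we land on F
A major 6th = 9 semitones below D
Spell F at that pitch: F
= F


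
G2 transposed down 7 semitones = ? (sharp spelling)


Working:
G2: chromatic position 7 in octave 2 → absolute = 2×12 + 7 = 31
Transpose down 7: 31 - 7 = 24
24 = 2×12 + 0 → C in octave 2
Result = C2


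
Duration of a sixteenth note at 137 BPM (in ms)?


Working:
One quarter-note beat = 60000 / BPM = 60000 / 137 ms
Sixteenth note = 1/4 × quarter note
Duration = 1/4 × 60000 / 137 = 15000 / 137
= 109.5 ms


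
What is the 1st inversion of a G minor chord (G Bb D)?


Step by step:
Root position: G Bb D
1st inversion: move root up an octave
Bass note: Bb
Notes (bottom to top) = Bb D G


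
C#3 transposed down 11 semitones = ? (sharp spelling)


Reasoning:
C#3: chromatic position 1 in octave 3 → absolute = 3×12 + 1 = 37
Transpose down 11: 37 - 11 = 26
26 = 2×12 + 2 → D in octave 2
Result = D2


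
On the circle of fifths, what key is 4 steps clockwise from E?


Let's work it out.
Each clockwise step on the circle of fifths moves up a perfect 5th
From E: E → B → F#/Gb → Db → Ab
= Ab


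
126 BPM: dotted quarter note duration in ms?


Working:
One quarter-note beat = 60000 / BPM = 60000 / 126 ms
Dotted quarter note = 3/2 × quarter note
Duration = 3/2 × 60000 / 126 = 90000 / 126
= 714.3 ms


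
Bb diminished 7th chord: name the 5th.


Diminished 7th chord = root + minor 3rd + diminished 5th + diminished 7th
Seventh chords stack in thirds, so the letter names are B-D-F-A
Root: Bb
Minor 3rd above Bb: Db
Diminished 5th above Bb: Fb
Diminished 7th above Bb: Abb
The 5th = Fb


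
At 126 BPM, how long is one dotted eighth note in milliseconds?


Step by step:
One quarter-note beat = 60000 / BPM = 60000 / 126 ms
Dotted eighth note = 3/4 × quarter note
Duration = 3/4 × 60000 / 126 = 45000 / 126
= 357.1 ms


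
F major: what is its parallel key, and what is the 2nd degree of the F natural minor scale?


Parallel keys share the same tonic but differ in mode
F major → parallel is F minor
F natural minor scale: F G Ab Bb C Db Eb
= F minor; 2nd degree = G


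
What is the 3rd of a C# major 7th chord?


Step by step:
Major 7th chord = root + major 3rd + perfect 5th + major 7th
Seventh chords stack in thirds, so the letter names are C-E-G-B
Root: C#
Major 3rd above C#: E#
Perfect 5th above C#: G#
Major 7th above C#: B#
The 3rd = E#


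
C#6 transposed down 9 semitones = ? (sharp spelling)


Reasoning:
C#6: chromatic position 1 in octave 6 → absolute = 6×12 + 1 = 73
Transpose down 9: 73 - 9 = 64
64 = 5×12 + 4 → E in octave 5
Result = E5


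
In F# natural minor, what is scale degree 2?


Solution.
Natural minor scale pattern: W-H-W-W-H-W-W (2-1-2-2-1-2-2 semitones)
Starting from F#:
  F# + 2 semitones → G#
  G# + 1 semitone → A
  A + 2 semitones → B
  B + 2 semitones → C#
  C# + 1 semitone → D
  D + 2 semitones → E
  E + 2 semitones → F#
Scale: F# G# A B C# D E
Degree 2 = G#


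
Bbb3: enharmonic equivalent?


Enharmonic notes sound the same pitch but are spelled with different letter names
Bbb and A name the same pitch class
= A3


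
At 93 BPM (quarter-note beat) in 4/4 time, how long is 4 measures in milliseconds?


Let's work it out.
Quarter-note beat duration = 60000 / 93 ms
Beats per measure (4/4) = 4
One measure = 4 × 60000 / 93 = 240000 / 93 ms
4 measures = 4 × 240000 / 93 = 960000 / 93
= 10322.6 ms


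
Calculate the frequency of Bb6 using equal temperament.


Step by step:
f = 440 × 2^(n/12) where n = semitones from A4
Bb6: 25 semitones from A4
f = 440 × 2^(25/12)
f = 1864.66 Hz


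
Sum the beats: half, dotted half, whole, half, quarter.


Step by step:
Beat values:
  half = 2 beats
  dotted half = 3 beats
  whole = 4 beats
  half = 2 beats
  quarter = 1 beat
Sum = 2 + 3 + 4 + 2 + 1
= 12 beats


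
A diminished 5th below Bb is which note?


Working:
A 5th spans 5 letter names, so from B we land on E
A diminished 5th = 6 semitones below Bb
Spell E at that pitch: E
= E


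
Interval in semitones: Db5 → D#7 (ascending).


Solution.
Absolute semitone position = octave×12 + chromatic position
Db5: 5×12 + 1 = 61
D#7: 7×12 + 3 = 87
Difference = 87 - 61 = 26
= 26 semitones


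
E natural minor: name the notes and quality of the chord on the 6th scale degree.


Let's work it out.
E natural minor scale: E F# G A B C D
Diatonic triad on degree 6 stacks scale notes 6, 1, 3: C E G
C→E = 4 semitones; C→G = 7 semitones → major triad
= C E G (major)


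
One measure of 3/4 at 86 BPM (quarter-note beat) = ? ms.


Solution.
Quarter-note beat duration = 60000 / 86 ms
Beats per measure (3/4) = 3
One measure = 3 × 60000 / 86 = 180000 / 86 ms
= 2093.0 ms


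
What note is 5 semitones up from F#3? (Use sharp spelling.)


Step by step:
F#3: chromatic position 6 in octave 3 → absolute = 3×12 + 6 = 42
Transpose up 5: 42 + 5 = 47
47 = 3×12 + 11 → B in octave 3
Result = B3


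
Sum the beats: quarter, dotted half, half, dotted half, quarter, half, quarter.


Beat values:
  quarter = 1 beat
  dotted half = 3 beats
  half = 2 beats
  dotted half = 3 beats
  quarter = 1 beat
  half = 2 beats
  quarter = 1 beat
Sum = 1 + 3 + 2 + 3 + 1 + 2 + 1
= 13 beats


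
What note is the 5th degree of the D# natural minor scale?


Solution.
Natural minor scale pattern: W-H-W-W-H-W-W (2-1-2-2-1-2-2 semitones)
Starting from D#:
  D# + 2 semitones → E#
  E# + 1 semitone → F#
  F# + 2 semitones → G#
  G# + 2 semitones → A#
  A# + 1 semitone → B
  B + 2 semitones → C#
  C# + 2 semitones → D#
Scale: D# E# F# G# A# B C#
Degree 5 = A#


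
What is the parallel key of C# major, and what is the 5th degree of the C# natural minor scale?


Step by step:
Parallel keys share the same tonic but differ in mode
C# major → parallel is C# minor
C# natural minor scale: C# D# E F# G# A B
= C# minor; 5th degree = G#


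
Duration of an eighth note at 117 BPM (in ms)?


Step by step:
One quarter-note beat = 60000 / BPM = 60000 / 117 ms
Eighth note = 1/2 × quarter note
Duration = 1/2 × 60000 / 117 = 30000 / 117
= 256.4 ms


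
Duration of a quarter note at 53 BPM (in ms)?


Working:
One quarter-note beat = 60000 / BPM = 60000 / 53 ms
Duration = 60000 / 53
= 1132.1 ms


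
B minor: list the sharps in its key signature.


Reasoning:
Sharp minor keys follow the circle of fifths: A(0), E(1), B(2), F#(3), C#(4), G#(5), D#(6), A#(7)
B minor has 2 sharps
Order of sharps: F# C# G# D# A# E# B# → first 2: F#, C#
= F#, C#


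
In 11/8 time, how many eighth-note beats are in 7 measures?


Time signature 11/8: the bottom number 8 means the eighth note gets one count
The top number 11 means 11 eighth-note beats per measure
Total = 11 × 7 measures
= 77 eighth-note beats


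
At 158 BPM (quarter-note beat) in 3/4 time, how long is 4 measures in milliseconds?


Solution.
Quarter-note beat duration = 60000 / 158 ms
Beats per measure (3/4) = 3
One measure = 3 × 60000 / 158 = 180000 / 158 ms
4 measures = 4 × 180000 / 158 = 720000 / 158
= 4557.0 ms


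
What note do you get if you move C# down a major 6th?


Step by step:
major 6th: 6 letter names, 9 semitones
Letter: C - 5 → E
Pitch: C# - 9 semitones, spelled as an E → E
= E


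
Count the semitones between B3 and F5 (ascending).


Step by step:
Absolute semitone position = octave×12 + chromatic position
B3: 3×12 + 11 = 47
F5: 5×12 + 5 = 65
Difference = 65 - 47 = 18
= 18 semitones


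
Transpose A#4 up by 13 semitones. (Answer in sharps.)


Solution.
A#4: chromatic position 10 in octave 4 → absolute = 4×12 + 10 = 58
Transpose up 13: 58 + 13 = 71
71 = 5×12 + 11 → B in octave 5
Result = B5


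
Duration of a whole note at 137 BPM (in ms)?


Solution.
One quarter-note beat = 60000 / BPM = 60000 / 137 ms
Whole note = 4 × quarter note
Duration = 4 × 60000 / 137 = 240000 / 137
= 1751.8 ms


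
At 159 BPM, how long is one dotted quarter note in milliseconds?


Solution.
One quarter-note beat = 60000 / BPM = 60000 / 159 ms
Dotted quarter note = 3/2 × quarter note
Duration = 3/2 × 60000 / 159 = 90000 / 159
= 566.0 ms


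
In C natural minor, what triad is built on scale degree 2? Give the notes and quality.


C natural minor scale: C D Eb F G Ab Bb
Diatonic triad on degree 2 stacks scale notes 2, 4, 6: D F Ab
D→F = 3 semitones; D→Ab = 6 semitones → diminished triad
= D F Ab (diminished)


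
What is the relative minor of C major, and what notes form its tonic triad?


The relative minor shares the major's key signature and starts on its 6th degree
6th degree = a major 6th above the tonic; a major 6th above C is A
→ relative minor of C major is A minor
Tonic triad of A minor = root + minor 3rd + perfect 5th = A C E
= A minor; triad = A C E


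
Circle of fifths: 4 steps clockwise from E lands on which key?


Working:
Each clockwise step on the circle of fifths moves up a perfect 5th
From E: E → B → F#/Gb → Db → Ab
= Ab


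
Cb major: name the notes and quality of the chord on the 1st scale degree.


Cb major scale: Cb Db Eb Fb Gb Ab Bb
Diatonic triad on degree 1 stacks scale notes 1, 3, 5: Cb Eb Gb
Cb→Eb = 4 semitones; Cb→Gb = 7 semitones → major triad
= Cb Eb Gb (major)


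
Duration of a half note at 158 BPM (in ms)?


Reasoning:
One quarter-note beat = 60000 / BPM = 60000 / 158 ms
Half note = 2 × quarter note
Duration = 2 × 60000 / 158 = 120000 / 158
= 759.5 ms


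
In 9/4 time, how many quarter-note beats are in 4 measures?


Time signature 9/4: the bottom number 4 means the quarter note gets one count
The top number 9 means 9 quarter-note beats per measure
Total = 9 × 4 measures
= 36 quarter-note beats


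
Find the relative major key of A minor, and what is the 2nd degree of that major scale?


Solution.
The relative major shares the key signature and is a minor 3rd above the minor tonic
A minor 3rd above A is C
→ relative major of A minor is C major
C major scale: C D E F G A B
= C major; 2nd degree = D


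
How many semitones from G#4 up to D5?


Absolute semitone position = octave×12 + chromatic position
G#4: 4×12 + 8 = 56
D5: 5×12 + 2 = 62
Difference = 62 - 56 = 6
= 6 semitones


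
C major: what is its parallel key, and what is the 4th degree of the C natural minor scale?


Solution.
Parallel keys share the same tonic but differ in mode
C major → parallel is C minor
C natural minor scale: C D Eb F G Ab Bb
= C minor; 4th degree = F


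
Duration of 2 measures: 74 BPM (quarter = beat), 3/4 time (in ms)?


Reasoning:
Quarter-note beat duration = 60000 / 74 ms
Beats per measure (3/4) = 3
One measure = 3 × 60000 / 74 = 180000 / 74 ms
2 measures = 2 × 180000 / 74 = 360000 / 74
= 4864.9 ms


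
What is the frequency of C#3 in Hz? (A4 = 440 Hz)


Working:
f = 440 × 2^(n/12) where n = semitones from A4
C#3: -20 semitones from A4
f = 440 × 2^(-20/12)
f = 138.59 Hz


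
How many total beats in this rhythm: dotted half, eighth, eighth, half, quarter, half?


Beat values:
  dotted half = 3 beats
  eighth = 0.5 beats
  eighth = 0.5 beats
  half = 2 beats
  quarter = 1 beat
  half = 2 beats
Sum = 3 + 0.5 + 0.5 + 2 + 1 + 2
= 9 beats


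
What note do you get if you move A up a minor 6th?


minor 6th: 6 letter names, 8 semitones
Letter: A + 5 → F
Pitch: A + 8 semitones, spelled as an F → F
= F


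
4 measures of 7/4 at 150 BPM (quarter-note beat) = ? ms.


Let's work it out.
Quarter-note beat duration = 60000 / 150 ms
Beats per measure (7/4) = 7
One measure = 7 × 60000 / 150 = 420000 / 150 ms
4 measures = 4 × 420000 / 150 = 1680000 / 150
= 11200.0 ms


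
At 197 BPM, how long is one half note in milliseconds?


Solution.
One quarter-note beat = 60000 / BPM = 60000 / 197 ms
Half note = 2 × quarter note
Duration = 2 × 60000 / 197 = 120000 / 197
= 609.1 ms


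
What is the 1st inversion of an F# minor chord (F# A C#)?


Root position: F# A C#
1st inversion: move root up an octave
Bass note: A
Notes (bottom to top) = A C# F#


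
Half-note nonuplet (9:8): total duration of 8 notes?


Step by step:
Nonuplet: 9 notes occupy the space of 8 half notes
Space = 8 × 2 = 16 beats
Each nonuplet note = 16 / 9 = 16/9 beats
8 notes = 8 × 16/9 = 128/9
= 128/9 beats


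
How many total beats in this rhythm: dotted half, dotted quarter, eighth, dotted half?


Beat values:
  dotted half = 3 beats
  dotted quarter = 1.5 beats
  eighth = 0.5 beats
  dotted half = 3 beats
Sum = 3 + 1.5 + 0.5 + 3
= 8 beats


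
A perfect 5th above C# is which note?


Working:
A 5th spans 5 letter names, so from C we land on G
A perfect 5th = 7 semitones above C#
Spell G at that pitch: G#
= G#


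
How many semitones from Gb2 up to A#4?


Working:
Absolute semitone position = octave×12 + chromatic position
Gb2: 2×12 + 6 = 30
A#4: 4×12 + 10 = 58
Difference = 58 - 30 = 28
= 28 semitones


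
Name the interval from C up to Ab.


Solution.
Letter names: C → A spans 6 letter names → a 6th
Semitones: C → Ab = 8 half-steps
A 6th of 8 semitones is a minor 6th
= minor 6th


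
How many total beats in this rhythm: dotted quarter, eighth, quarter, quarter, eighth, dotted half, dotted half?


Beat values:
  dotted quarter = 1.5 beats
  eighth = 0.5 beats
  quarter = 1 beat
  quarter = 1 beat
  eighth = 0.5 beats
  dotted half = 3 beats
  dotted half = 3 beats
Sum = 1.5 + 0.5 + 1 + 1 + 0.5 + 3 + 3
= 10.5 beats


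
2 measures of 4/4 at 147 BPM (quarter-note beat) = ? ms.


Solution.
Quarter-note beat duration = 60000 / 147 ms
Beats per measure (4/4) = 4
One measure = 4 × 60000 / 147 = 240000 / 147 ms
2 measures = 2 × 240000 / 147 = 480000 / 147
= 3265.3 ms


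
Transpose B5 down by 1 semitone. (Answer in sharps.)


Reasoning:
B5: chromatic position 11 in octave 5 → absolute = 5×12 + 11 = 71
Transpose down 1: 71 - 1 = 70
70 = 5×12 + 10 → A# in octave 5
Result = A#5


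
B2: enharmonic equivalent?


Solution.
Enharmonic notes sound the same pitch but are spelled with different letter names
B and A## name the same pitch class
= A##2


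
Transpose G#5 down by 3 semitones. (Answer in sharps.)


G#5: chromatic position 8 in octave 5 → absolute = 5×12 + 8 = 68
Transpose down 3: 68 - 3 = 65
65 = 5×12 + 5 → F in octave 5
Result = F5


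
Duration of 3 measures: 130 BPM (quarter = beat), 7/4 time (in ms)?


Step by step:
Quarter-note beat duration = 60000 / 130 ms
Beats per measure (7/4) = 7
One measure = 7 × 60000 / 130 = 420000 / 130 ms
3 measures = 3 × 420000 / 130 = 1260000 / 130
= 9692.3 ms


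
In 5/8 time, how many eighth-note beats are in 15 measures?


Time signature 5/8: the bottom number 8 means the eighth note gets one count
The top number 5 means 5 eighth-note beats per measure
Total = 5 × 15 measures
= 75 eighth-note beats


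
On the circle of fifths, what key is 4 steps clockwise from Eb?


Reasoning:
Each clockwise step on the circle of fifths moves up a perfect 5th
From Eb: Eb → Bb → F → C → G
= G


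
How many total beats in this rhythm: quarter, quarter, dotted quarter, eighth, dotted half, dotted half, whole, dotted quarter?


Step by step:
Beat values:
  quarter = 1 beat
  quarter = 1 beat
  dotted quarter = 1.5 beats
  eighth = 0.5 beats
  dotted half = 3 beats
  dotted half = 3 beats
  whole = 4 beats
  dotted quarter = 1.5 beats
Sum = 1 + 1 + 1.5 + 0.5 + 3 + 3 + 4 + 1.5
= 15.5 beats


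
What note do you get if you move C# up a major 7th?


Reasoning:
major 7th: 7 letter names, 11 semitones
Letter: C + 6 → B
Pitch: C# + 11 semitones, spelled as a B → B#
= B#


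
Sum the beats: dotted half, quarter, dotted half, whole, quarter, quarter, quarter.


Let's work it out.
Beat values:
  dotted half = 3 beats
  quarter = 1 beat
  dotted half = 3 beats
  whole = 4 beats
  quarter = 1 beat
  quarter = 1 beat
  quarter = 1 beat
Sum = 3 + 1 + 3 + 4 + 1 + 1 + 1
= 14 beats


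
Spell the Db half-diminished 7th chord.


Working:
Half-diminished 7th chord = root + minor 3rd + diminished 5th + minor 7th
Seventh chords stack in thirds, so the letter names are D-F-A-C
Root: Db
Minor 3rd above Db: Fb
Diminished 5th above Db: Abb
Minor 7th above Db: Cb
Chord = Db Fb Abb Cb


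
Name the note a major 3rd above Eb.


Working:
A 3rd spans 3 letter names, so from E we land on G
A major 3rd = 4 semitones above Eb
Spell G at that pitch: G
= G


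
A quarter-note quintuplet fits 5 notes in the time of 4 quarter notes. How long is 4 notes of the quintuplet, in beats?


Quintuplet: 5 notes occupy the space of 4 quarter notes
Space = 4 × 1 = 4 beats
Each quintuplet note = 4 / 5 = 4/5 beats
4 notes = 4 × 4/5 = 16/5
= 16/5 beats


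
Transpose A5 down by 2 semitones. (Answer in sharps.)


Solution.
A5: chromatic position 9 in octave 5 → absolute = 5×12 + 9 = 69
Transpose down 2: 69 - 2 = 67
67 = 5×12 + 7 → G in octave 5
Result = G5


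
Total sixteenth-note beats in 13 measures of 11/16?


Time signature 11/16: the bottom number 16 means the sixteenth note gets one count
The top number 11 means 11 sixteenth-note beats per measure
Total = 11 × 13 measures
= 143 sixteenth-note beats


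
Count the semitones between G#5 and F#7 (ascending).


Reasoning:
Absolute semitone position = octave×12 + chromatic position
G#5: 5×12 + 8 = 68
F#7: 7×12 + 6 = 90
Difference = 90 - 68 = 22
= 22 semitones


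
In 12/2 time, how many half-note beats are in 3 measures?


Working:
Time signature 12/2: the bottom number 2 means the half note gets one count
The top number 12 means 12 half-note beats per measure
Total = 12 × 3 measures
= 36 half-note beats


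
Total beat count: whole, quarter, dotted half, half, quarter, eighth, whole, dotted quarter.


Let's work it out.
Beat values:
  whole = 4 beats
  quarter = 1 beat
  dotted half = 3 beats
  half = 2 beats
  quarter = 1 beat
  eighth = 0.5 beats
  whole = 4 beats
  dotted quarter = 1.5 beats
Sum = 4 + 1 + 3 + 2 + 1 + 0.5 + 4 + 1.5
= 17 beats


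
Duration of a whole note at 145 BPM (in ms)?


Working:
One quarter-note beat = 60000 / BPM = 60000 / 145 ms
Whole note = 4 × quarter note
Duration = 4 × 60000 / 145 = 240000 / 145
= 1655.2 ms


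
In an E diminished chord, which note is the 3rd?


Let's work it out.
Diminished triad = root + minor 3rd (3 semitones) + diminished 5th (6 semitones)
A triad on E stacks thirds, so the chord tones use letter names E-G-B
Root: E
Minor 3rd above E: G
Diminished 5th above E: Bb
The 3rd = G


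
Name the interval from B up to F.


Step by step:
Letter names: B → F spans 5 letter names → a 5th
Semitones: B → F = 6 half-steps
A 5th of 6 semitones is a diminished 5th
= diminished 5th


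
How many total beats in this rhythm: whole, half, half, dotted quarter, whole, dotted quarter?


Beat values:
  whole = 4 beats
  half = 2 beats
  half = 2 beats
  dotted quarter = 1.5 beats
  whole = 4 beats
  dotted quarter = 1.5 beats
Sum = 4 + 2 + 2 + 1.5 + 4 + 1.5
= 15 beats


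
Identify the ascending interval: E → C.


Solution.
Letter names: E → C spans 6 letter names → a 6th
Semitones: E → C = 8 half-steps
A 6th of 8 semitones is a minor 6th
= minor 6th


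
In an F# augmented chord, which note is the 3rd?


Augmented triad = root + major 3rd (4 semitones) + augmented 5th (8 semitones)
A triad on F# stacks thirds, so the chord tones use letter names F-A-C
Root: F#
Major 3rd above F#: A#
Augmented 5th above F#: C##
The 3rd = A#


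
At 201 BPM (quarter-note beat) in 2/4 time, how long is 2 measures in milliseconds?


Quarter-note beat duration = 60000 / 201 ms
Beats per measure (2/4) = 2
One measure = 2 × 60000 / 201 = 120000 / 201 ms
2 measures = 2 × 120000 / 201 = 240000 / 201
= 1194.0 ms


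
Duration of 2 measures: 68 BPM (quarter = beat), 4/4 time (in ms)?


Working:
Quarter-note beat duration = 60000 / 68 ms
Beats per measure (4/4) = 4
One measure = 4 × 60000 / 68 = 240000 / 68 ms
2 measures = 2 × 240000 / 68 = 480000 / 68
= 7058.8 ms


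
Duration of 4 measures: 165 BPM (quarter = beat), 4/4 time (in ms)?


Working:
Quarter-note beat duration = 60000 / 165 ms
Beats per measure (4/4) = 4
One measure = 4 × 60000 / 165 = 240000 / 165 ms
4 measures = 4 × 240000 / 165 = 960000 / 165
= 5818.2 ms


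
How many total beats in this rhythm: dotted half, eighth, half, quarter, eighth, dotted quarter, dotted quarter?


Beat values:
  dotted half = 3 beats
  eighth = 0.5 beats
  half = 2 beats
  quarter = 1 beat
  eighth = 0.5 beats
  dotted quarter = 1.5 beats
  dotted quarter = 1.5 beats
Sum = 3 + 0.5 + 2 + 1 + 0.5 + 1.5 + 1.5
= 10 beats


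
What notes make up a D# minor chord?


Let's work it out.
Minor triad = root + minor 3rd (3 semitones) + perfect 5th (7 semitones)
A triad on D# stacks thirds, so the chord tones use letter names D-F-A
Root: D#
Minor 3rd above D#: F#
Perfect 5th above D#: A#
Chord = D# F# A#


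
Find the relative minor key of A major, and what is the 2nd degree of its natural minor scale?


The relative minor shares the major's key signature and starts on its 6th degree
6th degree = a major 6th above the tonic; a major 6th above A is F#
→ relative minor of A major is F# minor
F# natural minor scale: F# G# A B C# D E
= F# minor; 2nd degree = G#


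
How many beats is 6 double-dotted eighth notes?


Let's work it out.
Base eighth note = 1/2 beats
Dot 1 adds half the previous value: +1/4
Dot 2 adds half the previous value: +1/8
One double-dotted eighth = 1/2 + 1/4 + 1/8 = 7/8
6 of them = 6 × 7/8 = 21/4
= 21/4 beats


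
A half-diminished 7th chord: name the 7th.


Working:
Half-diminished 7th chord = root + minor 3rd + diminished 5th + minor 7th
Seventh chords stack in thirds, so the letter names are A-C-E-G
Root: A
Minor 3rd above A: C
Diminished 5th above A: Eb
Minor 7th above A: G
The 7th = G


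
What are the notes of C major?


Step by step:
Major scale pattern: W-W-H-W-W-W-H (2-2-1-2-2-2-1 semitones)
Starting from C:
  C + 2 semitones → D
  D + 2 semitones → E
  E + 1 semitone → F
  F + 2 semitones → G
  G + 2 semitones → A
  A + 2 semitones → B
  B + 1 semitone → C
Scale = C D E F G A B


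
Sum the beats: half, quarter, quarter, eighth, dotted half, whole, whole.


Step by step:
Beat values:
  half = 2 beats
  quarter = 1 beat
  quarter = 1 beat
  eighth = 0.5 beats
  dotted half = 3 beats
  whole = 4 beats
  whole = 4 beats
Sum = 2 + 1 + 1 + 0.5 + 3 + 4 + 4
= 15.5 beats


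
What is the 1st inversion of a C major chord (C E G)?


Solution.
Root position: C E G
1st inversion: move root up an octave
Bass note: E
Notes (bottom to top) = E G C


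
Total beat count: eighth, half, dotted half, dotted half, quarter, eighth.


Let's work it out.
Beat values:
  eighth = 0.5 beats
  half = 2 beats
  dotted half = 3 beats
  dotted half = 3 beats
  quarter = 1 beat
  eighth = 0.5 beats
Sum = 0.5 + 2 + 3 + 3 + 1 + 0.5
= 10 beats
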